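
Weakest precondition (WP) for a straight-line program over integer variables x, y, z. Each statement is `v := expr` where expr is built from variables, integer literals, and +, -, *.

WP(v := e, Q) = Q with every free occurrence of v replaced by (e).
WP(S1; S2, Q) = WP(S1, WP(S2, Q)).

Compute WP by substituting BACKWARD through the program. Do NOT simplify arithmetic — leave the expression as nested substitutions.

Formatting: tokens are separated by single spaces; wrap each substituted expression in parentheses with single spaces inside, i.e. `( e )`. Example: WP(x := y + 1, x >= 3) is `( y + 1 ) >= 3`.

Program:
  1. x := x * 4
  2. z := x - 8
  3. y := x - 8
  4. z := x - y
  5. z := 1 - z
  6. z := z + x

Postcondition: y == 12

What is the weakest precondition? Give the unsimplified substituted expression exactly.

Answer: ( ( x * 4 ) - 8 ) == 12

Derivation:
post: y == 12
stmt 6: z := z + x  -- replace 0 occurrence(s) of z with (z + x)
  => y == 12
stmt 5: z := 1 - z  -- replace 0 occurrence(s) of z with (1 - z)
  => y == 12
stmt 4: z := x - y  -- replace 0 occurrence(s) of z with (x - y)
  => y == 12
stmt 3: y := x - 8  -- replace 1 occurrence(s) of y with (x - 8)
  => ( x - 8 ) == 12
stmt 2: z := x - 8  -- replace 0 occurrence(s) of z with (x - 8)
  => ( x - 8 ) == 12
stmt 1: x := x * 4  -- replace 1 occurrence(s) of x with (x * 4)
  => ( ( x * 4 ) - 8 ) == 12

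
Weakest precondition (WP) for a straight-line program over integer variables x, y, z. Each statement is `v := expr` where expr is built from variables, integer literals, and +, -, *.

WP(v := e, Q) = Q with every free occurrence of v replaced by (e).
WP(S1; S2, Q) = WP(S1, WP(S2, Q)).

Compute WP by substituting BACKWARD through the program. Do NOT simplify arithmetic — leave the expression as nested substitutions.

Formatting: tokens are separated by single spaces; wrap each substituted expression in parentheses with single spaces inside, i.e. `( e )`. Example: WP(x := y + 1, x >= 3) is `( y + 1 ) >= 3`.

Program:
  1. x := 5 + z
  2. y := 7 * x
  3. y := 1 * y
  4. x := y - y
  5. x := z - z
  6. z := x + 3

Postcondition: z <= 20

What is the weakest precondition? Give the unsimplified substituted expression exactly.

Answer: ( ( z - z ) + 3 ) <= 20

Derivation:
post: z <= 20
stmt 6: z := x + 3  -- replace 1 occurrence(s) of z with (x + 3)
  => ( x + 3 ) <= 20
stmt 5: x := z - z  -- replace 1 occurrence(s) of x with (z - z)
  => ( ( z - z ) + 3 ) <= 20
stmt 4: x := y - y  -- replace 0 occurrence(s) of x with (y - y)
  => ( ( z - z ) + 3 ) <= 20
stmt 3: y := 1 * y  -- replace 0 occurrence(s) of y with (1 * y)
  => ( ( z - z ) + 3 ) <= 20
stmt 2: y := 7 * x  -- replace 0 occurrence(s) of y with (7 * x)
  => ( ( z - z ) + 3 ) <= 20
stmt 1: x := 5 + z  -- replace 0 occurrence(s) of x with (5 + z)
  => ( ( z - z ) + 3 ) <= 20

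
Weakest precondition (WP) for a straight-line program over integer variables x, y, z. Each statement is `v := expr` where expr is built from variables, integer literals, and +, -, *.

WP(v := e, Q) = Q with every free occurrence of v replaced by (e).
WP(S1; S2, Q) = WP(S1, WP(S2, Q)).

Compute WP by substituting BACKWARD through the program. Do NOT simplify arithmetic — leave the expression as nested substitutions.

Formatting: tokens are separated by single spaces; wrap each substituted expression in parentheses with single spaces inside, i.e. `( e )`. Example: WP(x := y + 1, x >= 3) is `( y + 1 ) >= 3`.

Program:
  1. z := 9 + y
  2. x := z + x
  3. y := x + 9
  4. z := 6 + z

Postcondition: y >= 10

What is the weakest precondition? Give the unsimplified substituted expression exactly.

post: y >= 10
stmt 4: z := 6 + z  -- replace 0 occurrence(s) of z with (6 + z)
  => y >= 10
stmt 3: y := x + 9  -- replace 1 occurrence(s) of y with (x + 9)
  => ( x + 9 ) >= 10
stmt 2: x := z + x  -- replace 1 occurrence(s) of x with (z + x)
  => ( ( z + x ) + 9 ) >= 10
stmt 1: z := 9 + y  -- replace 1 occurrence(s) of z with (9 + y)
  => ( ( ( 9 + y ) + x ) + 9 ) >= 10

Answer: ( ( ( 9 + y ) + x ) + 9 ) >= 10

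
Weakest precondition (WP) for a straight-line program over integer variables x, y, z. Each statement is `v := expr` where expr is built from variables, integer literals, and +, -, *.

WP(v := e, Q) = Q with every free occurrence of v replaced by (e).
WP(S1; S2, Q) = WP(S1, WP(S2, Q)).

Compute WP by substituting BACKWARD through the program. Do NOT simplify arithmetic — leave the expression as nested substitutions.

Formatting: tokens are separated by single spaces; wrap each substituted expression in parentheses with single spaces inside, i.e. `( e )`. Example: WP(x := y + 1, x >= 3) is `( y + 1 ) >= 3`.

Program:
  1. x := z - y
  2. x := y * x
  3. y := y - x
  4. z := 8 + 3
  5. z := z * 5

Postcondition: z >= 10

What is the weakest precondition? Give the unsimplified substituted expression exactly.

post: z >= 10
stmt 5: z := z * 5  -- replace 1 occurrence(s) of z with (z * 5)
  => ( z * 5 ) >= 10
stmt 4: z := 8 + 3  -- replace 1 occurrence(s) of z with (8 + 3)
  => ( ( 8 + 3 ) * 5 ) >= 10
stmt 3: y := y - x  -- replace 0 occurrence(s) of y with (y - x)
  => ( ( 8 + 3 ) * 5 ) >= 10
stmt 2: x := y * x  -- replace 0 occurrence(s) of x with (y * x)
  => ( ( 8 + 3 ) * 5 ) >= 10
stmt 1: x := z - y  -- replace 0 occurrence(s) of x with (z - y)
  => ( ( 8 + 3 ) * 5 ) >= 10

Answer: ( ( 8 + 3 ) * 5 ) >= 10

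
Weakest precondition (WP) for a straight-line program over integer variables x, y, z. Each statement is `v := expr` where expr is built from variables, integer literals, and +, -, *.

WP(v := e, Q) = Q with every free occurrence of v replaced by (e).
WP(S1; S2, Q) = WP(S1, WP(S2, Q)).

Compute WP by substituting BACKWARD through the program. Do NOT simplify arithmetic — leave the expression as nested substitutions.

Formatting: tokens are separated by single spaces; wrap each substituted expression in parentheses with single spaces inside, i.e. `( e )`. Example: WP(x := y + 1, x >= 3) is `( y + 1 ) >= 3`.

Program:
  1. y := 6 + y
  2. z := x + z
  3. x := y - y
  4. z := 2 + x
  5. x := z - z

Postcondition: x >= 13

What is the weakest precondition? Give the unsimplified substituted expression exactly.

Answer: ( ( 2 + ( ( 6 + y ) - ( 6 + y ) ) ) - ( 2 + ( ( 6 + y ) - ( 6 + y ) ) ) ) >= 13

Derivation:
post: x >= 13
stmt 5: x := z - z  -- replace 1 occurrence(s) of x with (z - z)
  => ( z - z ) >= 13
stmt 4: z := 2 + x  -- replace 2 occurrence(s) of z with (2 + x)
  => ( ( 2 + x ) - ( 2 + x ) ) >= 13
stmt 3: x := y - y  -- replace 2 occurrence(s) of x with (y - y)
  => ( ( 2 + ( y - y ) ) - ( 2 + ( y - y ) ) ) >= 13
stmt 2: z := x + z  -- replace 0 occurrence(s) of z with (x + z)
  => ( ( 2 + ( y - y ) ) - ( 2 + ( y - y ) ) ) >= 13
stmt 1: y := 6 + y  -- replace 4 occurrence(s) of y with (6 + y)
  => ( ( 2 + ( ( 6 + y ) - ( 6 + y ) ) ) - ( 2 + ( ( 6 + y ) - ( 6 + y ) ) ) ) >= 13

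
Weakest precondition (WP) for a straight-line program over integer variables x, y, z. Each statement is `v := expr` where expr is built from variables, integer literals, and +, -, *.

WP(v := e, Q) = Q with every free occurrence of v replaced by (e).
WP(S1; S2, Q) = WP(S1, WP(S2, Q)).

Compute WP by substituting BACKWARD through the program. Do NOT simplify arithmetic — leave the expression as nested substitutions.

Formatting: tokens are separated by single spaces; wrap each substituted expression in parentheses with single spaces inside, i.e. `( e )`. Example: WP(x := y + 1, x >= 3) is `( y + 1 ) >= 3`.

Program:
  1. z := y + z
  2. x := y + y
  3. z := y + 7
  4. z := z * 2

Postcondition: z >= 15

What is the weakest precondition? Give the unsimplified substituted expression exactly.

post: z >= 15
stmt 4: z := z * 2  -- replace 1 occurrence(s) of z with (z * 2)
  => ( z * 2 ) >= 15
stmt 3: z := y + 7  -- replace 1 occurrence(s) of z with (y + 7)
  => ( ( y + 7 ) * 2 ) >= 15
stmt 2: x := y + y  -- replace 0 occurrence(s) of x with (y + y)
  => ( ( y + 7 ) * 2 ) >= 15
stmt 1: z := y + z  -- replace 0 occurrence(s) of z with (y + z)
  => ( ( y + 7 ) * 2 ) >= 15

Answer: ( ( y + 7 ) * 2 ) >= 15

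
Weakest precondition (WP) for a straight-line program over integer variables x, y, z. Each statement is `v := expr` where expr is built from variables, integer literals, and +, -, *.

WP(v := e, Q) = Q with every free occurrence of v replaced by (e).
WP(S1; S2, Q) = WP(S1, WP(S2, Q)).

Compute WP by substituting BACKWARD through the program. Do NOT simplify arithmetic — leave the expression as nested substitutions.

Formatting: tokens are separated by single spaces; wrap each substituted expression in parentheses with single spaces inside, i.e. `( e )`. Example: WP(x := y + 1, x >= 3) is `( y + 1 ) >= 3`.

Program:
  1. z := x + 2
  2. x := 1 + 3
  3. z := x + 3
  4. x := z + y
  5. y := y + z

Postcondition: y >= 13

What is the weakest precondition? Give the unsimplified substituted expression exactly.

post: y >= 13
stmt 5: y := y + z  -- replace 1 occurrence(s) of y with (y + z)
  => ( y + z ) >= 13
stmt 4: x := z + y  -- replace 0 occurrence(s) of x with (z + y)
  => ( y + z ) >= 13
stmt 3: z := x + 3  -- replace 1 occurrence(s) of z with (x + 3)
  => ( y + ( x + 3 ) ) >= 13
stmt 2: x := 1 + 3  -- replace 1 occurrence(s) of x with (1 + 3)
  => ( y + ( ( 1 + 3 ) + 3 ) ) >= 13
stmt 1: z := x + 2  -- replace 0 occurrence(s) of z with (x + 2)
  => ( y + ( ( 1 + 3 ) + 3 ) ) >= 13

Answer: ( y + ( ( 1 + 3 ) + 3 ) ) >= 13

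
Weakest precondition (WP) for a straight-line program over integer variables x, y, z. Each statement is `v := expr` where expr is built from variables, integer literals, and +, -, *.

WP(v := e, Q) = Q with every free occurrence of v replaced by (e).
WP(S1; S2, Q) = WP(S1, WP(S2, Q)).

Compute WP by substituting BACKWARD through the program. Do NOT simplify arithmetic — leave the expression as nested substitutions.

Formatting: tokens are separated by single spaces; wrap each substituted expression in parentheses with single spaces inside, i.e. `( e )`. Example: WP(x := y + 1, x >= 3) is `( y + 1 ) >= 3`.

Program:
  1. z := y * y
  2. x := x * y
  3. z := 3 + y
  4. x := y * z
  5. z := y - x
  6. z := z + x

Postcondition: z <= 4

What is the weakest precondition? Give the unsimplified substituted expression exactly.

Answer: ( ( y - ( y * ( 3 + y ) ) ) + ( y * ( 3 + y ) ) ) <= 4

Derivation:
post: z <= 4
stmt 6: z := z + x  -- replace 1 occurrence(s) of z with (z + x)
  => ( z + x ) <= 4
stmt 5: z := y - x  -- replace 1 occurrence(s) of z with (y - x)
  => ( ( y - x ) + x ) <= 4
stmt 4: x := y * z  -- replace 2 occurrence(s) of x with (y * z)
  => ( ( y - ( y * z ) ) + ( y * z ) ) <= 4
stmt 3: z := 3 + y  -- replace 2 occurrence(s) of z with (3 + y)
  => ( ( y - ( y * ( 3 + y ) ) ) + ( y * ( 3 + y ) ) ) <= 4
stmt 2: x := x * y  -- replace 0 occurrence(s) of x with (x * y)
  => ( ( y - ( y * ( 3 + y ) ) ) + ( y * ( 3 + y ) ) ) <= 4
stmt 1: z := y * y  -- replace 0 occurrence(s) of z with (y * y)
  => ( ( y - ( y * ( 3 + y ) ) ) + ( y * ( 3 + y ) ) ) <= 4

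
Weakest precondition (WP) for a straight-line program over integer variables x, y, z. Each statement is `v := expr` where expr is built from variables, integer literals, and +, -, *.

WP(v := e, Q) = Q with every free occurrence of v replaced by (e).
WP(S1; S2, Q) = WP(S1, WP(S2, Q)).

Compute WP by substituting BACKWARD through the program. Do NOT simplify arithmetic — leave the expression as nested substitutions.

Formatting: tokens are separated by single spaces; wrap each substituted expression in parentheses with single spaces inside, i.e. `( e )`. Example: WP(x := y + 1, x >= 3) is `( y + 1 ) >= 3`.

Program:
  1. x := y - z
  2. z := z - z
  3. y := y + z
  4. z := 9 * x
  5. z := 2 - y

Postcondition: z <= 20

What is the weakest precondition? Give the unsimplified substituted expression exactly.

Answer: ( 2 - ( y + ( z - z ) ) ) <= 20

Derivation:
post: z <= 20
stmt 5: z := 2 - y  -- replace 1 occurrence(s) of z with (2 - y)
  => ( 2 - y ) <= 20
stmt 4: z := 9 * x  -- replace 0 occurrence(s) of z with (9 * x)
  => ( 2 - y ) <= 20
stmt 3: y := y + z  -- replace 1 occurrence(s) of y with (y + z)
  => ( 2 - ( y + z ) ) <= 20
stmt 2: z := z - z  -- replace 1 occurrence(s) of z with (z - z)
  => ( 2 - ( y + ( z - z ) ) ) <= 20
stmt 1: x := y - z  -- replace 0 occurrence(s) of x with (y - z)
  => ( 2 - ( y + ( z - z ) ) ) <= 20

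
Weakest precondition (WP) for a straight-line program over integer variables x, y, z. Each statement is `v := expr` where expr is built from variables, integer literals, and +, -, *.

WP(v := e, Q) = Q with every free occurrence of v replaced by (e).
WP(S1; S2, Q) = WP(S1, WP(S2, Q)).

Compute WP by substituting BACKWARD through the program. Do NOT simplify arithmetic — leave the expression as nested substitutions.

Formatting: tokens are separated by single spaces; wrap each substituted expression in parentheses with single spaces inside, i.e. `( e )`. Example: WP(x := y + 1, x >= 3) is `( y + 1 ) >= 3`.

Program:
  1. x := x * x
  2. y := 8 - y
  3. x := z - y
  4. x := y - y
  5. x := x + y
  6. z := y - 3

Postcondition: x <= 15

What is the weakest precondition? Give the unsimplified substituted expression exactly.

post: x <= 15
stmt 6: z := y - 3  -- replace 0 occurrence(s) of z with (y - 3)
  => x <= 15
stmt 5: x := x + y  -- replace 1 occurrence(s) of x with (x + y)
  => ( x + y ) <= 15
stmt 4: x := y - y  -- replace 1 occurrence(s) of x with (y - y)
  => ( ( y - y ) + y ) <= 15
stmt 3: x := z - y  -- replace 0 occurrence(s) of x with (z - y)
  => ( ( y - y ) + y ) <= 15
stmt 2: y := 8 - y  -- replace 3 occurrence(s) of y with (8 - y)
  => ( ( ( 8 - y ) - ( 8 - y ) ) + ( 8 - y ) ) <= 15
stmt 1: x := x * x  -- replace 0 occurrence(s) of x with (x * x)
  => ( ( ( 8 - y ) - ( 8 - y ) ) + ( 8 - y ) ) <= 15

Answer: ( ( ( 8 - y ) - ( 8 - y ) ) + ( 8 - y ) ) <= 15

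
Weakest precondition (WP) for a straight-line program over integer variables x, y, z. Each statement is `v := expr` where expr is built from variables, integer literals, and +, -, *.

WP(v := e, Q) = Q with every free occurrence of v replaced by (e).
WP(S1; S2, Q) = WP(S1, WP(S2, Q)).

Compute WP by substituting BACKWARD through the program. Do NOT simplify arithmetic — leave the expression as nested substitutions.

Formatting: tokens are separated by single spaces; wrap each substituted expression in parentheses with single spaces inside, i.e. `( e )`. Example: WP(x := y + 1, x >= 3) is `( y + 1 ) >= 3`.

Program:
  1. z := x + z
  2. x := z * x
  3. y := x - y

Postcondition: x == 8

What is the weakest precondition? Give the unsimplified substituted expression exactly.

Answer: ( ( x + z ) * x ) == 8

Derivation:
post: x == 8
stmt 3: y := x - y  -- replace 0 occurrence(s) of y with (x - y)
  => x == 8
stmt 2: x := z * x  -- replace 1 occurrence(s) of x with (z * x)
  => ( z * x ) == 8
stmt 1: z := x + z  -- replace 1 occurrence(s) of z with (x + z)
  => ( ( x + z ) * x ) == 8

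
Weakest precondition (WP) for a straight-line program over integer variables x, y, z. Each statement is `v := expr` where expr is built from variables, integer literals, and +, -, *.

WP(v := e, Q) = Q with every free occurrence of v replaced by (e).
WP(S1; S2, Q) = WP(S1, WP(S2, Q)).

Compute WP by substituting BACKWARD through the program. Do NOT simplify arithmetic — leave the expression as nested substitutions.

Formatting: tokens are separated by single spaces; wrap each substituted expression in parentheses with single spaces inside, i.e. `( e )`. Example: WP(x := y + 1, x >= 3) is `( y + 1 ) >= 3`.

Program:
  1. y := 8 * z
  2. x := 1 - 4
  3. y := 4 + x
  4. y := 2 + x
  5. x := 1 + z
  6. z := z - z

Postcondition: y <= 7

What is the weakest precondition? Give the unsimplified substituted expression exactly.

Answer: ( 2 + ( 1 - 4 ) ) <= 7

Derivation:
post: y <= 7
stmt 6: z := z - z  -- replace 0 occurrence(s) of z with (z - z)
  => y <= 7
stmt 5: x := 1 + z  -- replace 0 occurrence(s) of x with (1 + z)
  => y <= 7
stmt 4: y := 2 + x  -- replace 1 occurrence(s) of y with (2 + x)
  => ( 2 + x ) <= 7
stmt 3: y := 4 + x  -- replace 0 occurrence(s) of y with (4 + x)
  => ( 2 + x ) <= 7
stmt 2: x := 1 - 4  -- replace 1 occurrence(s) of x with (1 - 4)
  => ( 2 + ( 1 - 4 ) ) <= 7
stmt 1: y := 8 * z  -- replace 0 occurrence(s) of y with (8 * z)
  => ( 2 + ( 1 - 4 ) ) <= 7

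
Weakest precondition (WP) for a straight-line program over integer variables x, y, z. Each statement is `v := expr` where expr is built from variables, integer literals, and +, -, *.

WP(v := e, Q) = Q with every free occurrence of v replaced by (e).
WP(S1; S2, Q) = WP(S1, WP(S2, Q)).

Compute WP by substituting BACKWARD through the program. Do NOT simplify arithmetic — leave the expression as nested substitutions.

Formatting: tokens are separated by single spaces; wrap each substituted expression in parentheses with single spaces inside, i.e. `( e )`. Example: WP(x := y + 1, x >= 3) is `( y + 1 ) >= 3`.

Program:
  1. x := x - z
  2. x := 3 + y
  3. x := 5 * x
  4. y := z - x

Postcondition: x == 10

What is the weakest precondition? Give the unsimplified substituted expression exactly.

Answer: ( 5 * ( 3 + y ) ) == 10

Derivation:
post: x == 10
stmt 4: y := z - x  -- replace 0 occurrence(s) of y with (z - x)
  => x == 10
stmt 3: x := 5 * x  -- replace 1 occurrence(s) of x with (5 * x)
  => ( 5 * x ) == 10
stmt 2: x := 3 + y  -- replace 1 occurrence(s) of x with (3 + y)
  => ( 5 * ( 3 + y ) ) == 10
stmt 1: x := x - z  -- replace 0 occurrence(s) of x with (x - z)
  => ( 5 * ( 3 + y ) ) == 10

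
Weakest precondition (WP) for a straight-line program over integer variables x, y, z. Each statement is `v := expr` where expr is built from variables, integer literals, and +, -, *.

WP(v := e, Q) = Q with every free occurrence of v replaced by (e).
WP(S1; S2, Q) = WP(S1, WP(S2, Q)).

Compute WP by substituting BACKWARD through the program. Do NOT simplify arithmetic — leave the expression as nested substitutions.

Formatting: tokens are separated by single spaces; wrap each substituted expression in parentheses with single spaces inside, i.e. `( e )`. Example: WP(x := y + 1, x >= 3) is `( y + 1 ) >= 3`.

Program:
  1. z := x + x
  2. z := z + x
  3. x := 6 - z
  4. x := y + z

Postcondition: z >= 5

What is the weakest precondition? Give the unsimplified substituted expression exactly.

Answer: ( ( x + x ) + x ) >= 5

Derivation:
post: z >= 5
stmt 4: x := y + z  -- replace 0 occurrence(s) of x with (y + z)
  => z >= 5
stmt 3: x := 6 - z  -- replace 0 occurrence(s) of x with (6 - z)
  => z >= 5
stmt 2: z := z + x  -- replace 1 occurrence(s) of z with (z + x)
  => ( z + x ) >= 5
stmt 1: z := x + x  -- replace 1 occurrence(s) of z with (x + x)
  => ( ( x + x ) + x ) >= 5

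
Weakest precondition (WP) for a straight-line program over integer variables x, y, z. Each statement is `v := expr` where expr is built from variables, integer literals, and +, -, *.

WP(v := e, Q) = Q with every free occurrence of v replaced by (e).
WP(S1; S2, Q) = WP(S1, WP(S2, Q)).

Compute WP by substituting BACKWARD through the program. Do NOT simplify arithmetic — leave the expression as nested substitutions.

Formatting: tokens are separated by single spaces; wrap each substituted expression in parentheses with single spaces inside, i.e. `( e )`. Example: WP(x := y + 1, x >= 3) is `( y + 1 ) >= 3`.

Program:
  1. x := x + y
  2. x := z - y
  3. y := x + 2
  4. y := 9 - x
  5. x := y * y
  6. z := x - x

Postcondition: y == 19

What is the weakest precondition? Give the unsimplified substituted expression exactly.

post: y == 19
stmt 6: z := x - x  -- replace 0 occurrence(s) of z with (x - x)
  => y == 19
stmt 5: x := y * y  -- replace 0 occurrence(s) of x with (y * y)
  => y == 19
stmt 4: y := 9 - x  -- replace 1 occurrence(s) of y with (9 - x)
  => ( 9 - x ) == 19
stmt 3: y := x + 2  -- replace 0 occurrence(s) of y with (x + 2)
  => ( 9 - x ) == 19
stmt 2: x := z - y  -- replace 1 occurrence(s) of x with (z - y)
  => ( 9 - ( z - y ) ) == 19
stmt 1: x := x + y  -- replace 0 occurrence(s) of x with (x + y)
  => ( 9 - ( z - y ) ) == 19

Answer: ( 9 - ( z - y ) ) == 19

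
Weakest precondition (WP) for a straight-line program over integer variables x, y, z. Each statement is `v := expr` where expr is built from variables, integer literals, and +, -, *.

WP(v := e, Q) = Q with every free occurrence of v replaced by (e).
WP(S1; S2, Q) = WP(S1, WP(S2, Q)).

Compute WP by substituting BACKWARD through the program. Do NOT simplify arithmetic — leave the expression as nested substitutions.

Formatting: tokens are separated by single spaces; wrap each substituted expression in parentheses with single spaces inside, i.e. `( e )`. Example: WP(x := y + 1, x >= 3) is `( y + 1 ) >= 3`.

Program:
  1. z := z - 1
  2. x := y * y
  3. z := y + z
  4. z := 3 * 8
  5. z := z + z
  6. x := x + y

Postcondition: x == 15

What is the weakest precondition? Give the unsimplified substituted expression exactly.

Answer: ( ( y * y ) + y ) == 15

Derivation:
post: x == 15
stmt 6: x := x + y  -- replace 1 occurrence(s) of x with (x + y)
  => ( x + y ) == 15
stmt 5: z := z + z  -- replace 0 occurrence(s) of z with (z + z)
  => ( x + y ) == 15
stmt 4: z := 3 * 8  -- replace 0 occurrence(s) of z with (3 * 8)
  => ( x + y ) == 15
stmt 3: z := y + z  -- replace 0 occurrence(s) of z with (y + z)
  => ( x + y ) == 15
stmt 2: x := y * y  -- replace 1 occurrence(s) of x with (y * y)
  => ( ( y * y ) + y ) == 15
stmt 1: z := z - 1  -- replace 0 occurrence(s) of z with (z - 1)
  => ( ( y * y ) + y ) == 15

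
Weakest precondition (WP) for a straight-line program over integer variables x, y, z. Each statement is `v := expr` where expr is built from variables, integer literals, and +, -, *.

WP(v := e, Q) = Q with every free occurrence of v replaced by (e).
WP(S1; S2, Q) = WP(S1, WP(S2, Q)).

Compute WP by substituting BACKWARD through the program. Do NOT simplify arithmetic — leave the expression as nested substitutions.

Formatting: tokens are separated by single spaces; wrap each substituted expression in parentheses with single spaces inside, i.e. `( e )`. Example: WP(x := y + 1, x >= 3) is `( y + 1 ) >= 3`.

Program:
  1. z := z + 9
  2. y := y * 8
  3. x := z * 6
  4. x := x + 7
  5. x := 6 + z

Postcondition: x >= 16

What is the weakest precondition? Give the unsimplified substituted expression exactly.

post: x >= 16
stmt 5: x := 6 + z  -- replace 1 occurrence(s) of x with (6 + z)
  => ( 6 + z ) >= 16
stmt 4: x := x + 7  -- replace 0 occurrence(s) of x with (x + 7)
  => ( 6 + z ) >= 16
stmt 3: x := z * 6  -- replace 0 occurrence(s) of x with (z * 6)
  => ( 6 + z ) >= 16
stmt 2: y := y * 8  -- replace 0 occurrence(s) of y with (y * 8)
  => ( 6 + z ) >= 16
stmt 1: z := z + 9  -- replace 1 occurrence(s) of z with (z + 9)
  => ( 6 + ( z + 9 ) ) >= 16

Answer: ( 6 + ( z + 9 ) ) >= 16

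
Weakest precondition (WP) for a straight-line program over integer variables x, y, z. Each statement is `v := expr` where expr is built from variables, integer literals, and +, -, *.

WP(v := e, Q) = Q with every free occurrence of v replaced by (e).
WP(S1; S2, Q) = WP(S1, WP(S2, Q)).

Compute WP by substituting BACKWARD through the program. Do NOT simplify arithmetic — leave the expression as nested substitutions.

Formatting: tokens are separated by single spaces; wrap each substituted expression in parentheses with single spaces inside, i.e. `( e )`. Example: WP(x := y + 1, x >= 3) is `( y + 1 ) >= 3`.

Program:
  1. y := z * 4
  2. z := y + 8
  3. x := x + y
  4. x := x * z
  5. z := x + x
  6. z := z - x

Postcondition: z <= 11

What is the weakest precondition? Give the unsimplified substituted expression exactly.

Answer: ( ( ( ( x + ( z * 4 ) ) * ( ( z * 4 ) + 8 ) ) + ( ( x + ( z * 4 ) ) * ( ( z * 4 ) + 8 ) ) ) - ( ( x + ( z * 4 ) ) * ( ( z * 4 ) + 8 ) ) ) <= 11

Derivation:
post: z <= 11
stmt 6: z := z - x  -- replace 1 occurrence(s) of z with (z - x)
  => ( z - x ) <= 11
stmt 5: z := x + x  -- replace 1 occurrence(s) of z with (x + x)
  => ( ( x + x ) - x ) <= 11
stmt 4: x := x * z  -- replace 3 occurrence(s) of x with (x * z)
  => ( ( ( x * z ) + ( x * z ) ) - ( x * z ) ) <= 11
stmt 3: x := x + y  -- replace 3 occurrence(s) of x with (x + y)
  => ( ( ( ( x + y ) * z ) + ( ( x + y ) * z ) ) - ( ( x + y ) * z ) ) <= 11
stmt 2: z := y + 8  -- replace 3 occurrence(s) of z with (y + 8)
  => ( ( ( ( x + y ) * ( y + 8 ) ) + ( ( x + y ) * ( y + 8 ) ) ) - ( ( x + y ) * ( y + 8 ) ) ) <= 11
stmt 1: y := z * 4  -- replace 6 occurrence(s) of y with (z * 4)
  => ( ( ( ( x + ( z * 4 ) ) * ( ( z * 4 ) + 8 ) ) + ( ( x + ( z * 4 ) ) * ( ( z * 4 ) + 8 ) ) ) - ( ( x + ( z * 4 ) ) * ( ( z * 4 ) + 8 ) ) ) <= 11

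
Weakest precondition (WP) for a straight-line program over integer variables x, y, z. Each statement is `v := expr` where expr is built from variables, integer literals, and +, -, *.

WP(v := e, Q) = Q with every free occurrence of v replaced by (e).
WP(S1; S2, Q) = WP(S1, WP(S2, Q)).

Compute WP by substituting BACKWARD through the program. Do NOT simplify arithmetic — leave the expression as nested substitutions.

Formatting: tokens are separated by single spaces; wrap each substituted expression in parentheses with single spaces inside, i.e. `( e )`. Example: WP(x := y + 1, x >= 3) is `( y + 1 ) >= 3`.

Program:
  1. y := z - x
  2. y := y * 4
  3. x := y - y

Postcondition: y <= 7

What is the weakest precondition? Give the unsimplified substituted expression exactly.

post: y <= 7
stmt 3: x := y - y  -- replace 0 occurrence(s) of x with (y - y)
  => y <= 7
stmt 2: y := y * 4  -- replace 1 occurrence(s) of y with (y * 4)
  => ( y * 4 ) <= 7
stmt 1: y := z - x  -- replace 1 occurrence(s) of y with (z - x)
  => ( ( z - x ) * 4 ) <= 7

Answer: ( ( z - x ) * 4 ) <= 7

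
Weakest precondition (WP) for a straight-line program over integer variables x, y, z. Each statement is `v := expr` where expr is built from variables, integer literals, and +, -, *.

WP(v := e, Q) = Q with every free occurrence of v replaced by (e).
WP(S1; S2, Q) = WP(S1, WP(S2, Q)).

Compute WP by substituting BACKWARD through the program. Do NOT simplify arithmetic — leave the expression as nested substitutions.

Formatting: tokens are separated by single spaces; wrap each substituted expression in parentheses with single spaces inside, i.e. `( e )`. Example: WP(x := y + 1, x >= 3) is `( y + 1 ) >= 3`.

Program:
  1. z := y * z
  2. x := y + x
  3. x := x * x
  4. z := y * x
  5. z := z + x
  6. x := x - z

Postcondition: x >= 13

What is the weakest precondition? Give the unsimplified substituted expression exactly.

Answer: ( ( ( y + x ) * ( y + x ) ) - ( ( y * ( ( y + x ) * ( y + x ) ) ) + ( ( y + x ) * ( y + x ) ) ) ) >= 13

Derivation:
post: x >= 13
stmt 6: x := x - z  -- replace 1 occurrence(s) of x with (x - z)
  => ( x - z ) >= 13
stmt 5: z := z + x  -- replace 1 occurrence(s) of z with (z + x)
  => ( x - ( z + x ) ) >= 13
stmt 4: z := y * x  -- replace 1 occurrence(s) of z with (y * x)
  => ( x - ( ( y * x ) + x ) ) >= 13
stmt 3: x := x * x  -- replace 3 occurrence(s) of x with (x * x)
  => ( ( x * x ) - ( ( y * ( x * x ) ) + ( x * x ) ) ) >= 13
stmt 2: x := y + x  -- replace 6 occurrence(s) of x with (y + x)
  => ( ( ( y + x ) * ( y + x ) ) - ( ( y * ( ( y + x ) * ( y + x ) ) ) + ( ( y + x ) * ( y + x ) ) ) ) >= 13
stmt 1: z := y * z  -- replace 0 occurrence(s) of z with (y * z)
  => ( ( ( y + x ) * ( y + x ) ) - ( ( y * ( ( y + x ) * ( y + x ) ) ) + ( ( y + x ) * ( y + x ) ) ) ) >= 13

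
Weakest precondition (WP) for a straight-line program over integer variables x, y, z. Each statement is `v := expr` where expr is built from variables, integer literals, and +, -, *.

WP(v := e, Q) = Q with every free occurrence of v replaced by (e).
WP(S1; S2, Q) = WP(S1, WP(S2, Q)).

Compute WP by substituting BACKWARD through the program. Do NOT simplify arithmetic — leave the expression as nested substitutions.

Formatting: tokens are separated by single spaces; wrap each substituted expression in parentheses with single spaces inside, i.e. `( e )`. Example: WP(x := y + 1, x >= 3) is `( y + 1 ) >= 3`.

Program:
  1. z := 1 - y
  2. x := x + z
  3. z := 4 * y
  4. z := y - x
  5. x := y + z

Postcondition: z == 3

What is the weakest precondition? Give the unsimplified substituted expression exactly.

post: z == 3
stmt 5: x := y + z  -- replace 0 occurrence(s) of x with (y + z)
  => z == 3
stmt 4: z := y - x  -- replace 1 occurrence(s) of z with (y - x)
  => ( y - x ) == 3
stmt 3: z := 4 * y  -- replace 0 occurrence(s) of z with (4 * y)
  => ( y - x ) == 3
stmt 2: x := x + z  -- replace 1 occurrence(s) of x with (x + z)
  => ( y - ( x + z ) ) == 3
stmt 1: z := 1 - y  -- replace 1 occurrence(s) of z with (1 - y)
  => ( y - ( x + ( 1 - y ) ) ) == 3

Answer: ( y - ( x + ( 1 - y ) ) ) == 3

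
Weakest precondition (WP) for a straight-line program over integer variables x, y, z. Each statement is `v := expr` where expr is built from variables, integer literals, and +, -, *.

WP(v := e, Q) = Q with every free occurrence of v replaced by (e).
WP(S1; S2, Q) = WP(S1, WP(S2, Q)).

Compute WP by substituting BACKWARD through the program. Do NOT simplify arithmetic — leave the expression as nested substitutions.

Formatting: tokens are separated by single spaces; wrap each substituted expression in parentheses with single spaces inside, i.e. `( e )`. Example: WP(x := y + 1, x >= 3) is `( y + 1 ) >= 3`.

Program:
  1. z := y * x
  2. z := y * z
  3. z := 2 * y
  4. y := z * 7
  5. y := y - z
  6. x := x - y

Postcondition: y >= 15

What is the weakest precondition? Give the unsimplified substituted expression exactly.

Answer: ( ( ( 2 * y ) * 7 ) - ( 2 * y ) ) >= 15

Derivation:
post: y >= 15
stmt 6: x := x - y  -- replace 0 occurrence(s) of x with (x - y)
  => y >= 15
stmt 5: y := y - z  -- replace 1 occurrence(s) of y with (y - z)
  => ( y - z ) >= 15
stmt 4: y := z * 7  -- replace 1 occurrence(s) of y with (z * 7)
  => ( ( z * 7 ) - z ) >= 15
stmt 3: z := 2 * y  -- replace 2 occurrence(s) of z with (2 * y)
  => ( ( ( 2 * y ) * 7 ) - ( 2 * y ) ) >= 15
stmt 2: z := y * z  -- replace 0 occurrence(s) of z with (y * z)
  => ( ( ( 2 * y ) * 7 ) - ( 2 * y ) ) >= 15
stmt 1: z := y * x  -- replace 0 occurrence(s) of z with (y * x)
  => ( ( ( 2 * y ) * 7 ) - ( 2 * y ) ) >= 15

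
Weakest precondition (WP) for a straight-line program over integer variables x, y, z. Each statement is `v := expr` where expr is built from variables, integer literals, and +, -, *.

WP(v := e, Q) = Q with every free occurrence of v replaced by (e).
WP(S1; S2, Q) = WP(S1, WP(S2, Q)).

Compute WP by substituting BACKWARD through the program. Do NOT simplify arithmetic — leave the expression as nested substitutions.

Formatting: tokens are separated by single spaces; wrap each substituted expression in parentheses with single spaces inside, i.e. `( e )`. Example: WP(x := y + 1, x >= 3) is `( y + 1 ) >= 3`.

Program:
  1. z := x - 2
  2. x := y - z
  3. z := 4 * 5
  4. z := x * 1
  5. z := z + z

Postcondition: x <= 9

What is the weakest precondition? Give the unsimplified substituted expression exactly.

post: x <= 9
stmt 5: z := z + z  -- replace 0 occurrence(s) of z with (z + z)
  => x <= 9
stmt 4: z := x * 1  -- replace 0 occurrence(s) of z with (x * 1)
  => x <= 9
stmt 3: z := 4 * 5  -- replace 0 occurrence(s) of z with (4 * 5)
  => x <= 9
stmt 2: x := y - z  -- replace 1 occurrence(s) of x with (y - z)
  => ( y - z ) <= 9
stmt 1: z := x - 2  -- replace 1 occurrence(s) of z with (x - 2)
  => ( y - ( x - 2 ) ) <= 9

Answer: ( y - ( x - 2 ) ) <= 9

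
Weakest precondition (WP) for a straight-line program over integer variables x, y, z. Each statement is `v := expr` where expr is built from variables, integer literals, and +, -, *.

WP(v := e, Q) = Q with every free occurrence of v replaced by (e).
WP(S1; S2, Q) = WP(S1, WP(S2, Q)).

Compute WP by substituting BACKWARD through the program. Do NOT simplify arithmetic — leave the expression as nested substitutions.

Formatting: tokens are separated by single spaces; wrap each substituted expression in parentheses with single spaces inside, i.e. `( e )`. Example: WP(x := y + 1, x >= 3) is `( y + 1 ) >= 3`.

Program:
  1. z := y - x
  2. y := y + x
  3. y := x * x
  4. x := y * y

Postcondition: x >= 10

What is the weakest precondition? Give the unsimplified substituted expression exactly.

post: x >= 10
stmt 4: x := y * y  -- replace 1 occurrence(s) of x with (y * y)
  => ( y * y ) >= 10
stmt 3: y := x * x  -- replace 2 occurrence(s) of y with (x * x)
  => ( ( x * x ) * ( x * x ) ) >= 10
stmt 2: y := y + x  -- replace 0 occurrence(s) of y with (y + x)
  => ( ( x * x ) * ( x * x ) ) >= 10
stmt 1: z := y - x  -- replace 0 occurrence(s) of z with (y - x)
  => ( ( x * x ) * ( x * x ) ) >= 10

Answer: ( ( x * x ) * ( x * x ) ) >= 10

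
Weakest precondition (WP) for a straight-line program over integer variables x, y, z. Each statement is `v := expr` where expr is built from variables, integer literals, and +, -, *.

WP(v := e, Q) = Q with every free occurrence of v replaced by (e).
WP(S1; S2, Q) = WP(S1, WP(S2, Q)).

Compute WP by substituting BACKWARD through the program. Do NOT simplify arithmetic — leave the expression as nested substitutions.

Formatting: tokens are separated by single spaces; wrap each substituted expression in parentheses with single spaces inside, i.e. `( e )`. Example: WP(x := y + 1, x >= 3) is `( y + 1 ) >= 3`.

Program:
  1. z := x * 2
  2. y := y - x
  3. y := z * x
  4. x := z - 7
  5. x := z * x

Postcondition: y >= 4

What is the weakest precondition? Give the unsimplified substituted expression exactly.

post: y >= 4
stmt 5: x := z * x  -- replace 0 occurrence(s) of x with (z * x)
  => y >= 4
stmt 4: x := z - 7  -- replace 0 occurrence(s) of x with (z - 7)
  => y >= 4
stmt 3: y := z * x  -- replace 1 occurrence(s) of y with (z * x)
  => ( z * x ) >= 4
stmt 2: y := y - x  -- replace 0 occurrence(s) of y with (y - x)
  => ( z * x ) >= 4
stmt 1: z := x * 2  -- replace 1 occurrence(s) of z with (x * 2)
  => ( ( x * 2 ) * x ) >= 4

Answer: ( ( x * 2 ) * x ) >= 4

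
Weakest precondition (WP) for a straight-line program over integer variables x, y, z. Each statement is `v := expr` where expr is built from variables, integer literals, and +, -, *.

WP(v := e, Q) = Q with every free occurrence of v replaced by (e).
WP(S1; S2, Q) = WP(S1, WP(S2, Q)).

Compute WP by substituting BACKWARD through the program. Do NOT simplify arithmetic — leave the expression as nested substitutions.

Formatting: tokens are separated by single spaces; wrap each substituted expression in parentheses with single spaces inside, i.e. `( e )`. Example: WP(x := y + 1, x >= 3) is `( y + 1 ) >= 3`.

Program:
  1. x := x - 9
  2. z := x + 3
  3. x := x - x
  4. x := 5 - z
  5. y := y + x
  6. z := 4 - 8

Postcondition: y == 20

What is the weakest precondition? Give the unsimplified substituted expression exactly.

post: y == 20
stmt 6: z := 4 - 8  -- replace 0 occurrence(s) of z with (4 - 8)
  => y == 20
stmt 5: y := y + x  -- replace 1 occurrence(s) of y with (y + x)
  => ( y + x ) == 20
stmt 4: x := 5 - z  -- replace 1 occurrence(s) of x with (5 - z)
  => ( y + ( 5 - z ) ) == 20
stmt 3: x := x - x  -- replace 0 occurrence(s) of x with (x - x)
  => ( y + ( 5 - z ) ) == 20
stmt 2: z := x + 3  -- replace 1 occurrence(s) of z with (x + 3)
  => ( y + ( 5 - ( x + 3 ) ) ) == 20
stmt 1: x := x - 9  -- replace 1 occurrence(s) of x with (x - 9)
  => ( y + ( 5 - ( ( x - 9 ) + 3 ) ) ) == 20

Answer: ( y + ( 5 - ( ( x - 9 ) + 3 ) ) ) == 20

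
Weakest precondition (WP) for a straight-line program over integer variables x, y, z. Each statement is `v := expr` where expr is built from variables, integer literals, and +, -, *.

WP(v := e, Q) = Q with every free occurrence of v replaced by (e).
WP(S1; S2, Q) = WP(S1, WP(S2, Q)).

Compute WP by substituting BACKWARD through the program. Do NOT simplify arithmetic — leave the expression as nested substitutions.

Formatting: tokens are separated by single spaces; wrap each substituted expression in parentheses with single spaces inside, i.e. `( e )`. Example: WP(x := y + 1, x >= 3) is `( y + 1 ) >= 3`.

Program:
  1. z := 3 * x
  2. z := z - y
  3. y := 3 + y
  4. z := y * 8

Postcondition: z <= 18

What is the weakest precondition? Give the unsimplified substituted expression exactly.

post: z <= 18
stmt 4: z := y * 8  -- replace 1 occurrence(s) of z with (y * 8)
  => ( y * 8 ) <= 18
stmt 3: y := 3 + y  -- replace 1 occurrence(s) of y with (3 + y)
  => ( ( 3 + y ) * 8 ) <= 18
stmt 2: z := z - y  -- replace 0 occurrence(s) of z with (z - y)
  => ( ( 3 + y ) * 8 ) <= 18
stmt 1: z := 3 * x  -- replace 0 occurrence(s) of z with (3 * x)
  => ( ( 3 + y ) * 8 ) <= 18

Answer: ( ( 3 + y ) * 8 ) <= 18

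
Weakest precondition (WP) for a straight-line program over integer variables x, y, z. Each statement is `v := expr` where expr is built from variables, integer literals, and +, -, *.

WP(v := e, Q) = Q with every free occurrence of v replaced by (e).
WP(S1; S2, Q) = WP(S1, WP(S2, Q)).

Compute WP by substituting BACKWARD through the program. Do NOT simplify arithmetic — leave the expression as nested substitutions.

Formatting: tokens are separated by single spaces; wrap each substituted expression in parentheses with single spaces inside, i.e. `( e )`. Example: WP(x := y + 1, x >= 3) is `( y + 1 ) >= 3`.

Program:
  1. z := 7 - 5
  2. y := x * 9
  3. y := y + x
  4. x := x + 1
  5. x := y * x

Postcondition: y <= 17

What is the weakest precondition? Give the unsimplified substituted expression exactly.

post: y <= 17
stmt 5: x := y * x  -- replace 0 occurrence(s) of x with (y * x)
  => y <= 17
stmt 4: x := x + 1  -- replace 0 occurrence(s) of x with (x + 1)
  => y <= 17
stmt 3: y := y + x  -- replace 1 occurrence(s) of y with (y + x)
  => ( y + x ) <= 17
stmt 2: y := x * 9  -- replace 1 occurrence(s) of y with (x * 9)
  => ( ( x * 9 ) + x ) <= 17
stmt 1: z := 7 - 5  -- replace 0 occurrence(s) of z with (7 - 5)
  => ( ( x * 9 ) + x ) <= 17

Answer: ( ( x * 9 ) + x ) <= 17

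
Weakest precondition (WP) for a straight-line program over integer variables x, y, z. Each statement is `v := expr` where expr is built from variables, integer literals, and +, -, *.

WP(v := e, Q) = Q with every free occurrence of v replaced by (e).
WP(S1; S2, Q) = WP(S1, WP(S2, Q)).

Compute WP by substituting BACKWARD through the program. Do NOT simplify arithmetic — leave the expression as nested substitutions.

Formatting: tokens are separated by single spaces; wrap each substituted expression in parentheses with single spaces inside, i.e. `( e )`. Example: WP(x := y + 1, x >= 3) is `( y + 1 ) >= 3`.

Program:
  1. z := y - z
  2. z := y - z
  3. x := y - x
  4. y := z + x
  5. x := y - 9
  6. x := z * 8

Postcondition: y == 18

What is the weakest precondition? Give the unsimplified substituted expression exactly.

Answer: ( ( y - ( y - z ) ) + ( y - x ) ) == 18

Derivation:
post: y == 18
stmt 6: x := z * 8  -- replace 0 occurrence(s) of x with (z * 8)
  => y == 18
stmt 5: x := y - 9  -- replace 0 occurrence(s) of x with (y - 9)
  => y == 18
stmt 4: y := z + x  -- replace 1 occurrence(s) of y with (z + x)
  => ( z + x ) == 18
stmt 3: x := y - x  -- replace 1 occurrence(s) of x with (y - x)
  => ( z + ( y - x ) ) == 18
stmt 2: z := y - z  -- replace 1 occurrence(s) of z with (y - z)
  => ( ( y - z ) + ( y - x ) ) == 18
stmt 1: z := y - z  -- replace 1 occurrence(s) of z with (y - z)
  => ( ( y - ( y - z ) ) + ( y - x ) ) == 18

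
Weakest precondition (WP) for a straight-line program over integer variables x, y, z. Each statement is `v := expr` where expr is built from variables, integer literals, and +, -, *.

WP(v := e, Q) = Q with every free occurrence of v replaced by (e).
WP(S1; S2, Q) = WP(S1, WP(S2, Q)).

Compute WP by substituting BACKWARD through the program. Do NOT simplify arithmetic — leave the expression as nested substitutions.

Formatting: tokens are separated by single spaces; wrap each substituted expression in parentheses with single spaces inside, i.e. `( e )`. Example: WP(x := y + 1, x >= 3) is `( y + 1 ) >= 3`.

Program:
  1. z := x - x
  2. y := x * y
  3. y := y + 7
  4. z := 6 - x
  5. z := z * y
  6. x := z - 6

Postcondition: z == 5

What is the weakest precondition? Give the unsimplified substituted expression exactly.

post: z == 5
stmt 6: x := z - 6  -- replace 0 occurrence(s) of x with (z - 6)
  => z == 5
stmt 5: z := z * y  -- replace 1 occurrence(s) of z with (z * y)
  => ( z * y ) == 5
stmt 4: z := 6 - x  -- replace 1 occurrence(s) of z with (6 - x)
  => ( ( 6 - x ) * y ) == 5
stmt 3: y := y + 7  -- replace 1 occurrence(s) of y with (y + 7)
  => ( ( 6 - x ) * ( y + 7 ) ) == 5
stmt 2: y := x * y  -- replace 1 occurrence(s) of y with (x * y)
  => ( ( 6 - x ) * ( ( x * y ) + 7 ) ) == 5
stmt 1: z := x - x  -- replace 0 occurrence(s) of z with (x - x)
  => ( ( 6 - x ) * ( ( x * y ) + 7 ) ) == 5

Answer: ( ( 6 - x ) * ( ( x * y ) + 7 ) ) == 5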